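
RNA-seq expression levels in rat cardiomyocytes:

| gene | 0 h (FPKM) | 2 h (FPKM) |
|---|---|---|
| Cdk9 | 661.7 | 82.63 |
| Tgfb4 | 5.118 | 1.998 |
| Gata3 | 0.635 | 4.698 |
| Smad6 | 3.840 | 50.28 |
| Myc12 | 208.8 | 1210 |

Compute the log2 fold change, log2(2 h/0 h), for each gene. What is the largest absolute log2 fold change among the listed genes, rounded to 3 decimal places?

log2(82.63/661.7) = -3.001  (Cdk9)
log2(1.998/5.118) = -1.357  (Tgfb4)
log2(4.698/0.635) = 2.887  (Gata3)
log2(50.28/3.840) = 3.711  (Smad6)
log2(1210/208.8) = 2.535  (Myc12)
The largest magnitude belongs to Smad6.

3.711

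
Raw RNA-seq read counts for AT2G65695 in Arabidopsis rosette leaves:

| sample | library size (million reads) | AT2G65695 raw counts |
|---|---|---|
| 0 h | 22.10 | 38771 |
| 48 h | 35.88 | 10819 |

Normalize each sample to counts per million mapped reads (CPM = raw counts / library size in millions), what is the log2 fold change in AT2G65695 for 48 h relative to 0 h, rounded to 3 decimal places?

CPM(0 h) = 38771 / 22.10 = 1754.3439
CPM(48 h) = 10819 / 35.88 = 301.5329
Fold change = 301.5329 / 1754.3439 = 0.17188
log2(0.17188) = -2.5405

-2.541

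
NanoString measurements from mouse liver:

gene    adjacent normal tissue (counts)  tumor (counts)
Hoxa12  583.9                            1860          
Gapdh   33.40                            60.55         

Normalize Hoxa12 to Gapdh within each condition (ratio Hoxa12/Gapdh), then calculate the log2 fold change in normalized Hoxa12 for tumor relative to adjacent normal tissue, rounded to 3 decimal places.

Hoxa12/Gapdh (adjacent normal tissue) = 583.9 / 33.40 = 17.482
Hoxa12/Gapdh (tumor) = 1860 / 60.55 = 30.718
Fold change = 30.718 / 17.482 = 1.7571
log2(1.7571) = 0.8132

0.813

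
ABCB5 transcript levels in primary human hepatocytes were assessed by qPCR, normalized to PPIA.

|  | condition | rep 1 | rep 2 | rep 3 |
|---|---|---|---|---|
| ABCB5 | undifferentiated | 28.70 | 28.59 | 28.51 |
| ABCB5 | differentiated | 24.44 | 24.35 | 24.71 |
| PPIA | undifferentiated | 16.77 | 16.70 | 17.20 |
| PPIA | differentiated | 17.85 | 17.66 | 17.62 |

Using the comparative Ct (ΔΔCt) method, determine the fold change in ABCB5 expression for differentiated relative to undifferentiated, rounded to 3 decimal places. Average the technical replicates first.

Mean Ct: ABCB5 undifferentiated 28.600; ABCB5 differentiated 24.500; PPIA undifferentiated 16.890; PPIA differentiated 17.710
ΔCt(undifferentiated) = 28.600 − 16.890 = 11.710
ΔCt(differentiated) = 24.500 − 17.710 = 6.790
ΔΔCt = 6.790 − 11.710 = -4.920
Fold change = 2^(−(-4.920)) = 2^4.920 = 30.2738

30.274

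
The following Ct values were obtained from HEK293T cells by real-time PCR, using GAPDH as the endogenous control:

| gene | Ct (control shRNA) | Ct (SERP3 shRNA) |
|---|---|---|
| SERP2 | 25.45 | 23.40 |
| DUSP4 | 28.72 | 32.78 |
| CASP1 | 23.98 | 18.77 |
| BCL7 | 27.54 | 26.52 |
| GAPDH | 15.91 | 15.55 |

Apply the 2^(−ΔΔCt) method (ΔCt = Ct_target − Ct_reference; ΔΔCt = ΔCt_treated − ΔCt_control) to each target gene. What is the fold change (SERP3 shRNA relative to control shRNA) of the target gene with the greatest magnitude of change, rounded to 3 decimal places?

SERP2: ΔΔCt = (23.40−15.55) − (25.45−15.91) = 7.85 − 9.54 = -1.69; fold change = 2^1.69 = 3.227
DUSP4: ΔΔCt = (32.78−15.55) − (28.72−15.91) = 17.23 − 12.81 = 4.42; fold change = 2^-4.42 = 0.047
CASP1: ΔΔCt = (18.77−15.55) − (23.98−15.91) = 3.22 − 8.07 = -4.85; fold change = 2^4.85 = 28.840
BCL7: ΔΔCt = (26.52−15.55) − (27.54−15.91) = 10.97 − 11.63 = -0.66; fold change = 2^0.66 = 1.580
CASP1 has the largest |ΔΔCt| = 4.85.

28.840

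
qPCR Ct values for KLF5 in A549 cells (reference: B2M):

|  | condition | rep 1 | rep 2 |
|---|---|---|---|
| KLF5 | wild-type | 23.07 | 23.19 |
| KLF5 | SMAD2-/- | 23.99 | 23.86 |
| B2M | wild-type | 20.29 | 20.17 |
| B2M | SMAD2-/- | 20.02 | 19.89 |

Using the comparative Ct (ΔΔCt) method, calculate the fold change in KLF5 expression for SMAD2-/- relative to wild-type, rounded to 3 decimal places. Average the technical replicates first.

Mean Ct: KLF5 wild-type 23.130; KLF5 SMAD2-/- 23.925; B2M wild-type 20.230; B2M SMAD2-/- 19.955
ΔCt(wild-type) = 23.130 − 20.230 = 2.900
ΔCt(SMAD2-/-) = 23.925 − 19.955 = 3.970
ΔΔCt = 3.970 − 2.900 = 1.070
Fold change = 2^(−1.070) = 0.4763

0.476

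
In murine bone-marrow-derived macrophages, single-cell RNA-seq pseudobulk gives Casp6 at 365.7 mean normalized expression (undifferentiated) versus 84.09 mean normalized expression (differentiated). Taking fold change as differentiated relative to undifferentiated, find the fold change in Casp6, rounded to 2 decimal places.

0.23

Fold change = 84.09 / 365.7 = 0.230
Casp6 is downregulated.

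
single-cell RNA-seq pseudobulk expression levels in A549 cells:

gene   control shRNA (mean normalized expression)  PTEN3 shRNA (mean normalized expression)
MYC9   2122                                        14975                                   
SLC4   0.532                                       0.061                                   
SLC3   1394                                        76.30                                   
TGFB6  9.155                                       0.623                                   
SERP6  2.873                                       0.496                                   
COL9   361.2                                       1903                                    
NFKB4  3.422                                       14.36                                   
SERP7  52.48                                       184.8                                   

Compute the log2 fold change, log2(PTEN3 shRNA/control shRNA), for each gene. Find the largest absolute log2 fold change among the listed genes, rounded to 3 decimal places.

4.191

log2(14975/2122) = 2.819  (MYC9)
log2(0.061/0.532) = -3.125  (SLC4)
log2(76.30/1394) = -4.191  (SLC3)
log2(0.623/9.155) = -3.877  (TGFB6)
log2(0.496/2.873) = -2.534  (SERP6)
log2(1903/361.2) = 2.397  (COL9)
log2(14.36/3.422) = 2.069  (NFKB4)
log2(184.8/52.48) = 1.816  (SERP7)
The largest magnitude belongs to SLC3.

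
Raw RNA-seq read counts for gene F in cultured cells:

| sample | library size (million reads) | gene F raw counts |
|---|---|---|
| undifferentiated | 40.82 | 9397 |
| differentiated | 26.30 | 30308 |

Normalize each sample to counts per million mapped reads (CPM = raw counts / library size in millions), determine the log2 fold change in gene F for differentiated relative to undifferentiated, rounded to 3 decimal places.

2.324

CPM(undifferentiated) = 9397 / 40.82 = 230.2058
CPM(differentiated) = 30308 / 26.30 = 1152.3954
Fold change = 1152.3954 / 230.2058 = 5.00594
log2(5.00594) = 2.3236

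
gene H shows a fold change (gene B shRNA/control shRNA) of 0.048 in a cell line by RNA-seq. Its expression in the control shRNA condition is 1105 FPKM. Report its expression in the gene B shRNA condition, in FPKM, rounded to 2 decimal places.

gene B shRNA expression = 1105 × 0.048 = 53.04

53.04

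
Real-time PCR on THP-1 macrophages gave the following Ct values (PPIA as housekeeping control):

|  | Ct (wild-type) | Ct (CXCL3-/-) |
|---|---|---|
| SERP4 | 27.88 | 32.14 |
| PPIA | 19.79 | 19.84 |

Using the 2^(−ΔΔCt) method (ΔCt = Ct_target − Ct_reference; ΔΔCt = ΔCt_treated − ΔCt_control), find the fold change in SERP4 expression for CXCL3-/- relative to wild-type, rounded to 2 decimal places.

0.05

ΔCt(wild-type) = 27.880 − 19.790 = 8.090
ΔCt(CXCL3-/-) = 32.140 − 19.840 = 12.300
ΔΔCt = 12.300 − 8.090 = 4.210
Fold change = 2^(−4.210) = 0.054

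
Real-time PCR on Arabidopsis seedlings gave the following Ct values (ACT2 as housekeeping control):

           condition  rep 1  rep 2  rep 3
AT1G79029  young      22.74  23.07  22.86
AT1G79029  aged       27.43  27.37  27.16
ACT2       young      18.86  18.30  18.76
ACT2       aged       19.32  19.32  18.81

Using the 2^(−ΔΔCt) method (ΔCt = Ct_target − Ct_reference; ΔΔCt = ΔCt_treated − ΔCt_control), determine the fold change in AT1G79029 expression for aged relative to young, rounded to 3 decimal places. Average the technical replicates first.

Mean Ct: AT1G79029 young 22.890; AT1G79029 aged 27.320; ACT2 young 18.640; ACT2 aged 19.150
ΔCt(young) = 22.890 − 18.640 = 4.250
ΔCt(aged) = 27.320 − 19.150 = 8.170
ΔΔCt = 8.170 − 4.250 = 3.920
Fold change = 2^(−3.920) = 0.0661

0.066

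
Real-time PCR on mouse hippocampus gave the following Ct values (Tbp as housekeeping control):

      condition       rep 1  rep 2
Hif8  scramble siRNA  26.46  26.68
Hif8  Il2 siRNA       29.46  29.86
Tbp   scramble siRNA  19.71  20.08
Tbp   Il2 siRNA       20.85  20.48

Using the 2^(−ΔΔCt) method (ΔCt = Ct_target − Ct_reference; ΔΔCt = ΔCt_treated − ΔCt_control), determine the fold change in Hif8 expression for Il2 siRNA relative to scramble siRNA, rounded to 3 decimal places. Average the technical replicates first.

Mean Ct: Hif8 scramble siRNA 26.570; Hif8 Il2 siRNA 29.660; Tbp scramble siRNA 19.895; Tbp Il2 siRNA 20.665
ΔCt(scramble siRNA) = 26.570 − 19.895 = 6.675
ΔCt(Il2 siRNA) = 29.660 − 20.665 = 8.995
ΔΔCt = 8.995 − 6.675 = 2.320
Fold change = 2^(−2.320) = 0.2003

0.200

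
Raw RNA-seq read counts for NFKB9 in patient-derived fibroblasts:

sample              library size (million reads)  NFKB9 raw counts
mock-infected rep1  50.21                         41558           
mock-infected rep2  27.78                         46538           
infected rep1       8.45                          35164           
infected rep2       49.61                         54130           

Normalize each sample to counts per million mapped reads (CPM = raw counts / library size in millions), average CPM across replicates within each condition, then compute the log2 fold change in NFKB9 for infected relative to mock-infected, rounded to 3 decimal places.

CPM(mock-infected rep1) = 41558 / 50.21 = 827.6837
CPM(mock-infected rep2) = 46538 / 27.78 = 1675.2340
CPM(infected rep1) = 35164 / 8.45 = 4161.4201
CPM(infected rep2) = 54130 / 49.61 = 1091.1107
mean CPM(mock-infected) = 1251.4589; mean CPM(infected) = 2626.2654
Fold change = 2626.2654 / 1251.4589 = 2.09856
log2(2.09856) = 1.0694

1.069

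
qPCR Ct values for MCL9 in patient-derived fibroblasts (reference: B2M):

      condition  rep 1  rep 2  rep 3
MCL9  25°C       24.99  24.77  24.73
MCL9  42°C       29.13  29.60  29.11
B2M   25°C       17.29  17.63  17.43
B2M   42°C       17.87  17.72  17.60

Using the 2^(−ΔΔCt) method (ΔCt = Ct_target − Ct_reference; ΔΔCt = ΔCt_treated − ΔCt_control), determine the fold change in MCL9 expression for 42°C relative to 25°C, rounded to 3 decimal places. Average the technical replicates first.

0.056

Mean Ct: MCL9 25°C 24.830; MCL9 42°C 29.280; B2M 25°C 17.450; B2M 42°C 17.730
ΔCt(25°C) = 24.830 − 17.450 = 7.380
ΔCt(42°C) = 29.280 − 17.730 = 11.550
ΔΔCt = 11.550 − 7.380 = 4.170
Fold change = 2^(−4.170) = 0.0556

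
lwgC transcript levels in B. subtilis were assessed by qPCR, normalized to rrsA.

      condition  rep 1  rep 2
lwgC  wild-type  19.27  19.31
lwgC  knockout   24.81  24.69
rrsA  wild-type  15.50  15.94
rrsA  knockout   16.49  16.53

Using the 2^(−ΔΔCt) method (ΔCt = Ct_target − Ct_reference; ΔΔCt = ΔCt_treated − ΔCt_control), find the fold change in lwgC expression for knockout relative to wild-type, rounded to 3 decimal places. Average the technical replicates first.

0.039

Mean Ct: lwgC wild-type 19.290; lwgC knockout 24.750; rrsA wild-type 15.720; rrsA knockout 16.510
ΔCt(wild-type) = 19.290 − 15.720 = 3.570
ΔCt(knockout) = 24.750 − 16.510 = 8.240
ΔΔCt = 8.240 − 3.570 = 4.670
Fold change = 2^(−4.670) = 0.0393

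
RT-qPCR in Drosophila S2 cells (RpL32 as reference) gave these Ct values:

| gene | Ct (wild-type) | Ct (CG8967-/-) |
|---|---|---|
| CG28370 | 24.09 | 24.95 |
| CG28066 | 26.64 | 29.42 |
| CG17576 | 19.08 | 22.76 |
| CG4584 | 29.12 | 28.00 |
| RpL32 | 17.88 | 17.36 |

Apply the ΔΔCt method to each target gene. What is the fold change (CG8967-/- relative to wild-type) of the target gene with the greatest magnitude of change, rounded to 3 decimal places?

0.054

CG28370: ΔΔCt = (24.95−17.36) − (24.09−17.88) = 7.59 − 6.21 = 1.38; fold change = 2^-1.38 = 0.384
CG28066: ΔΔCt = (29.42−17.36) − (26.64−17.88) = 12.06 − 8.76 = 3.30; fold change = 2^-3.30 = 0.102
CG17576: ΔΔCt = (22.76−17.36) − (19.08−17.88) = 5.40 − 1.20 = 4.20; fold change = 2^-4.20 = 0.054
CG4584: ΔΔCt = (28.00−17.36) − (29.12−17.88) = 10.64 − 11.24 = -0.60; fold change = 2^0.60 = 1.516
CG17576 has the largest |ΔΔCt| = 4.20.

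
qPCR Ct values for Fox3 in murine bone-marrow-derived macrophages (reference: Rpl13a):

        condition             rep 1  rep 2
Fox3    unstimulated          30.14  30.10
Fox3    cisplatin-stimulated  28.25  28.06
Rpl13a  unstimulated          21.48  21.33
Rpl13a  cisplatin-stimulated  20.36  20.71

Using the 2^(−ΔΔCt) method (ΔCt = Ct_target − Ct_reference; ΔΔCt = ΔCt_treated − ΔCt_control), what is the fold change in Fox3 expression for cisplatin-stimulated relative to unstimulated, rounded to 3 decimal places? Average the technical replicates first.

2.136

Mean Ct: Fox3 unstimulated 30.120; Fox3 cisplatin-stimulated 28.155; Rpl13a unstimulated 21.405; Rpl13a cisplatin-stimulated 20.535
ΔCt(unstimulated) = 30.120 − 21.405 = 8.715
ΔCt(cisplatin-stimulated) = 28.155 − 20.535 = 7.620
ΔΔCt = 7.620 − 8.715 = -1.095
Fold change = 2^(−(-1.095)) = 2^1.095 = 2.1361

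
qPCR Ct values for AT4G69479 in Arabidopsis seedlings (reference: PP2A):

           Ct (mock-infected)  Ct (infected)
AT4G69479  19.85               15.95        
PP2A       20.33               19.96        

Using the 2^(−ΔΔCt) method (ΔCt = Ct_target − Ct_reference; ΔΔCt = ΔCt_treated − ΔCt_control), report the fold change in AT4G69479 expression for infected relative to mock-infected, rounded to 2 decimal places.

ΔCt(mock-infected) = 19.850 − 20.330 = -0.480
ΔCt(infected) = 15.950 − 19.960 = -4.010
ΔΔCt = -4.010 − (-0.480) = -3.530
Fold change = 2^(−(-3.530)) = 2^3.530 = 11.551

11.55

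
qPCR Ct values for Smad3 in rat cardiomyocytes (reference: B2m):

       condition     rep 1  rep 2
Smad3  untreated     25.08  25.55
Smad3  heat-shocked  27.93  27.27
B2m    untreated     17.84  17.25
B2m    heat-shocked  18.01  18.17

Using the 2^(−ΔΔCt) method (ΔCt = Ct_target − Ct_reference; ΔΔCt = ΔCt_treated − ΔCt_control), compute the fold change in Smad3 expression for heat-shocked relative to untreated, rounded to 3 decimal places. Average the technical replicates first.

Mean Ct: Smad3 untreated 25.315; Smad3 heat-shocked 27.600; B2m untreated 17.545; B2m heat-shocked 18.090
ΔCt(untreated) = 25.315 − 17.545 = 7.770
ΔCt(heat-shocked) = 27.600 − 18.090 = 9.510
ΔΔCt = 9.510 − 7.770 = 1.740
Fold change = 2^(−1.740) = 0.2994

0.299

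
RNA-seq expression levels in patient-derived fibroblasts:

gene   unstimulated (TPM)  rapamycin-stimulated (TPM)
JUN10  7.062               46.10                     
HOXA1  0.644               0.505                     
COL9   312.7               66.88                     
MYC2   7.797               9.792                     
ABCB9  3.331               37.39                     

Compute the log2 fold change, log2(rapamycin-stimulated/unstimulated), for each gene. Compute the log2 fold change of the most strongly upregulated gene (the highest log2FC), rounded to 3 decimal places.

log2(46.10/7.062) = 2.707  (JUN10)
log2(0.505/0.644) = -0.351  (HOXA1)
log2(66.88/312.7) = -2.225  (COL9)
log2(9.792/7.797) = 0.329  (MYC2)
log2(37.39/3.331) = 3.489  (ABCB9)
ABCB9 is most strongly upregulated.

3.489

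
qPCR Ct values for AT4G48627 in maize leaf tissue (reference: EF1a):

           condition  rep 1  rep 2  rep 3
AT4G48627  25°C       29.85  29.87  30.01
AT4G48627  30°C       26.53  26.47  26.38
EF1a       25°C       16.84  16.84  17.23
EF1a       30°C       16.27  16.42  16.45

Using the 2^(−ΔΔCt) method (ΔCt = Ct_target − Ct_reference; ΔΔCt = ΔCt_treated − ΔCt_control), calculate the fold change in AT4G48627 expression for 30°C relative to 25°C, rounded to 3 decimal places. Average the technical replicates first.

Mean Ct: AT4G48627 25°C 29.910; AT4G48627 30°C 26.460; EF1a 25°C 16.970; EF1a 30°C 16.380
ΔCt(25°C) = 29.910 − 16.970 = 12.940
ΔCt(30°C) = 26.460 − 16.380 = 10.080
ΔΔCt = 10.080 − 12.940 = -2.860
Fold change = 2^(−(-2.860)) = 2^2.860 = 7.2602

7.260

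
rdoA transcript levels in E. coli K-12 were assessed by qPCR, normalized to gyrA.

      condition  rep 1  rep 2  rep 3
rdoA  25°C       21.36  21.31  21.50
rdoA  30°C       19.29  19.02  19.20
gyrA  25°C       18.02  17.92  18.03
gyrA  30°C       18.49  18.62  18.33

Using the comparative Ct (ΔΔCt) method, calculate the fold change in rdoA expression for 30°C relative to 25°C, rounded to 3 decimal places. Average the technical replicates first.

6.543

Mean Ct: rdoA 25°C 21.390; rdoA 30°C 19.170; gyrA 25°C 17.990; gyrA 30°C 18.480
ΔCt(25°C) = 21.390 − 17.990 = 3.400
ΔCt(30°C) = 19.170 − 18.480 = 0.690
ΔΔCt = 0.690 − 3.400 = -2.710
Fold change = 2^(−(-2.710)) = 2^2.710 = 6.5432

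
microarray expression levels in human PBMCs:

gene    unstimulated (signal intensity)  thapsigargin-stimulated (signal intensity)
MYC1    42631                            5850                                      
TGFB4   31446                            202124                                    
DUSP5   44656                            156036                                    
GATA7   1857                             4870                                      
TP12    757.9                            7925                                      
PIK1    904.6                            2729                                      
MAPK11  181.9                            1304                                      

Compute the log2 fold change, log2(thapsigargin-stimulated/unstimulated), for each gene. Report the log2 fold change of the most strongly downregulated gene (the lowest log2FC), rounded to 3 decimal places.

-2.865

log2(5850/42631) = -2.865  (MYC1)
log2(202124/31446) = 2.684  (TGFB4)
log2(156036/44656) = 1.805  (DUSP5)
log2(4870/1857) = 1.391  (GATA7)
log2(7925/757.9) = 3.386  (TP12)
log2(2729/904.6) = 1.593  (PIK1)
log2(1304/181.9) = 2.842  (MAPK11)
MYC1 is most strongly downregulated.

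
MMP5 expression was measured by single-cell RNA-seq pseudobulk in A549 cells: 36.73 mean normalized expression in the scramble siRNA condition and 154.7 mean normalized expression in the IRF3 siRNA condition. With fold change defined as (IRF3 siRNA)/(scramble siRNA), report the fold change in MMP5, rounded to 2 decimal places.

Fold change = 154.7 / 36.73 = 4.212
MMP5 is upregulated.

4.21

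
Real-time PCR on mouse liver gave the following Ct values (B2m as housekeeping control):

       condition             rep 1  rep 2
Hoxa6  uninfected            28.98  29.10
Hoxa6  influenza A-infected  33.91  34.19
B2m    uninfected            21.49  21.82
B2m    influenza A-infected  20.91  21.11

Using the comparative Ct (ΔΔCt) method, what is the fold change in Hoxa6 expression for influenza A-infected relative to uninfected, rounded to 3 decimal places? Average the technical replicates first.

0.020

Mean Ct: Hoxa6 uninfected 29.040; Hoxa6 influenza A-infected 34.050; B2m uninfected 21.655; B2m influenza A-infected 21.010
ΔCt(uninfected) = 29.040 − 21.655 = 7.385
ΔCt(influenza A-infected) = 34.050 − 21.010 = 13.040
ΔΔCt = 13.040 − 7.385 = 5.655
Fold change = 2^(−5.655) = 0.0198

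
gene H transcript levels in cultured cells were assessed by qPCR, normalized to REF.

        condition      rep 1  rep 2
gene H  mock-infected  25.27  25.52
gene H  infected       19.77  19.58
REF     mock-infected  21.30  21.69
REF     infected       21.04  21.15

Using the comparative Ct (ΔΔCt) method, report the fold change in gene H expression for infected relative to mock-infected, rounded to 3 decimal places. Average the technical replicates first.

Mean Ct: gene H mock-infected 25.395; gene H infected 19.675; REF mock-infected 21.495; REF infected 21.095
ΔCt(mock-infected) = 25.395 − 21.495 = 3.900
ΔCt(infected) = 19.675 − 21.095 = -1.420
ΔΔCt = -1.420 − 3.900 = -5.320
Fold change = 2^(−(-5.320)) = 2^5.320 = 39.9466

39.947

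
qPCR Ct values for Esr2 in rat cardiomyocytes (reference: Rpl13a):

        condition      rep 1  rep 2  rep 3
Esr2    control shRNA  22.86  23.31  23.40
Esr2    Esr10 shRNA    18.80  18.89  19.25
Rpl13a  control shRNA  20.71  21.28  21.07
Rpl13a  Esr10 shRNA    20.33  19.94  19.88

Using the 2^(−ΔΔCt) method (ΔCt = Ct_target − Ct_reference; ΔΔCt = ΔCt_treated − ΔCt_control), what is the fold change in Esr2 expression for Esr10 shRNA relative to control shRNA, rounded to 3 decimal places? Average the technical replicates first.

9.448

Mean Ct: Esr2 control shRNA 23.190; Esr2 Esr10 shRNA 18.980; Rpl13a control shRNA 21.020; Rpl13a Esr10 shRNA 20.050
ΔCt(control shRNA) = 23.190 − 21.020 = 2.170
ΔCt(Esr10 shRNA) = 18.980 − 20.050 = -1.070
ΔΔCt = -1.070 − 2.170 = -3.240
Fold change = 2^(−(-3.240)) = 2^3.240 = 9.4479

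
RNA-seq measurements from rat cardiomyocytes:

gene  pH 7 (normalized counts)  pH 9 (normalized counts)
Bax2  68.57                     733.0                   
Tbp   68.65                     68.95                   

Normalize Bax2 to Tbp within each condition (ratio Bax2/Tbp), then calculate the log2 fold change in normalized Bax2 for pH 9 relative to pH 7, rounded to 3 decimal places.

3.412

Bax2/Tbp (pH 7) = 68.57 / 68.65 = 0.99883
Bax2/Tbp (pH 9) = 733.0 / 68.95 = 10.631
Fold change = 10.631 / 0.99883 = 10.6433
log2(10.6433) = 3.4119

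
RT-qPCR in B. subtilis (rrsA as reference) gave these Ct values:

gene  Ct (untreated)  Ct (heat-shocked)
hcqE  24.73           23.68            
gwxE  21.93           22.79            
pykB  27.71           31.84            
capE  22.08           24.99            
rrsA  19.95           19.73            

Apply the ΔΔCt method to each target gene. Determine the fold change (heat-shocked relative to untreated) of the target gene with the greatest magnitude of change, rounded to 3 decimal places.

0.049

hcqE: ΔΔCt = (23.68−19.73) − (24.73−19.95) = 3.95 − 4.78 = -0.83; fold change = 2^0.83 = 1.778
gwxE: ΔΔCt = (22.79−19.73) − (21.93−19.95) = 3.06 − 1.98 = 1.08; fold change = 2^-1.08 = 0.473
pykB: ΔΔCt = (31.84−19.73) − (27.71−19.95) = 12.11 − 7.76 = 4.35; fold change = 2^-4.35 = 0.049
capE: ΔΔCt = (24.99−19.73) − (22.08−19.95) = 5.26 − 2.13 = 3.13; fold change = 2^-3.13 = 0.114
pykB has the largest |ΔΔCt| = 4.35.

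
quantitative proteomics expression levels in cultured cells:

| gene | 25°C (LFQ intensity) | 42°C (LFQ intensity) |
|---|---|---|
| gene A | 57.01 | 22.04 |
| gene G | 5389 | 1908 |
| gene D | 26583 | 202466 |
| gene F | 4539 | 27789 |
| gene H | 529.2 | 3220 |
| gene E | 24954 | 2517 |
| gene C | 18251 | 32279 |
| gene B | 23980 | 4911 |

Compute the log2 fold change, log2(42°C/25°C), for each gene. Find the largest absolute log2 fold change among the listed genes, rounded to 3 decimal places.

3.309

log2(22.04/57.01) = -1.371  (gene A)
log2(1908/5389) = -1.498  (gene G)
log2(202466/26583) = 2.929  (gene D)
log2(27789/4539) = 2.614  (gene F)
log2(3220/529.2) = 2.605  (gene H)
log2(2517/24954) = -3.309  (gene E)
log2(32279/18251) = 0.823  (gene C)
log2(4911/23980) = -2.288  (gene B)
The largest magnitude belongs to gene E.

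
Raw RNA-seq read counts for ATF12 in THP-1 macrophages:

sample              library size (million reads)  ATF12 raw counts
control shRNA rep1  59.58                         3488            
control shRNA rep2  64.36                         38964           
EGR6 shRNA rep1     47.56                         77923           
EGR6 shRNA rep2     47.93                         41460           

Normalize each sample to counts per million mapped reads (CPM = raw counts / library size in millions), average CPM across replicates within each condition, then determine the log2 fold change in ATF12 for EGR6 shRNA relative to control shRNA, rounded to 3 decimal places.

CPM(control shRNA rep1) = 3488 / 59.58 = 58.5431
CPM(control shRNA rep2) = 38964 / 64.36 = 605.4071
CPM(EGR6 shRNA rep1) = 77923 / 47.56 = 1638.4146
CPM(EGR6 shRNA rep2) = 41460 / 47.93 = 865.0115
mean CPM(control shRNA) = 331.9751; mean CPM(EGR6 shRNA) = 1251.7131
Fold change = 1251.7131 / 331.9751 = 3.77050
log2(3.77050) = 1.9148

1.915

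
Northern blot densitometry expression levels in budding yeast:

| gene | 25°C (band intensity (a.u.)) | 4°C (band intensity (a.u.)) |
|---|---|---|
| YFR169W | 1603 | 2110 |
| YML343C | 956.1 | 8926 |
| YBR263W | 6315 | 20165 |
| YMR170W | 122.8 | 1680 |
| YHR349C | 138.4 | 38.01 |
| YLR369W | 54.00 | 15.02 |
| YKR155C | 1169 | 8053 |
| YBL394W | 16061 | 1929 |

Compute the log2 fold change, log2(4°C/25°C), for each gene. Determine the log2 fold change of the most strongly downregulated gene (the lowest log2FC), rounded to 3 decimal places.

log2(2110/1603) = 0.396  (YFR169W)
log2(8926/956.1) = 3.223  (YML343C)
log2(20165/6315) = 1.675  (YBR263W)
log2(1680/122.8) = 3.774  (YMR170W)
log2(38.01/138.4) = -1.864  (YHR349C)
log2(15.02/54.00) = -1.846  (YLR369W)
log2(8053/1169) = 2.784  (YKR155C)
log2(1929/16061) = -3.058  (YBL394W)
YBL394W is most strongly downregulated.

-3.058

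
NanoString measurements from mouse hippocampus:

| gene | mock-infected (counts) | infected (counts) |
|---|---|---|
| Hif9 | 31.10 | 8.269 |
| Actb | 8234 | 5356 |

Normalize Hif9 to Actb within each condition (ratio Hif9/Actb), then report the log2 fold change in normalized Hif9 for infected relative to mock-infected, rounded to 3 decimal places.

-1.291

Hif9/Actb (mock-infected) = 31.10 / 8234 = 0.003777
Hif9/Actb (infected) = 8.269 / 5356 = 0.0015439
Fold change = 0.0015439 / 0.003777 = 0.4088
log2(0.4088) = -1.2907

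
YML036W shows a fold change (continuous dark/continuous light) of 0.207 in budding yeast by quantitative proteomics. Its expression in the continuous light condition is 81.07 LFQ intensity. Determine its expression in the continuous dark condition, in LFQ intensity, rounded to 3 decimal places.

16.781

continuous dark expression = 81.07 × 0.207 = 16.781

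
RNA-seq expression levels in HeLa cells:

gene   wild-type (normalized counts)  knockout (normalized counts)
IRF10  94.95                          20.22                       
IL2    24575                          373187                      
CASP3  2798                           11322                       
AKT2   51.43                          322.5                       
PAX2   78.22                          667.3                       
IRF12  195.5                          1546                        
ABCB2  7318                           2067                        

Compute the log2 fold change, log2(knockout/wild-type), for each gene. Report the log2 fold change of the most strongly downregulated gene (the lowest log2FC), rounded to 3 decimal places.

log2(20.22/94.95) = -2.231  (IRF10)
log2(373187/24575) = 3.925  (IL2)
log2(11322/2798) = 2.017  (CASP3)
log2(322.5/51.43) = 2.649  (AKT2)
log2(667.3/78.22) = 3.093  (PAX2)
log2(1546/195.5) = 2.983  (IRF12)
log2(2067/7318) = -1.824  (ABCB2)
IRF10 is most strongly downregulated.

-2.231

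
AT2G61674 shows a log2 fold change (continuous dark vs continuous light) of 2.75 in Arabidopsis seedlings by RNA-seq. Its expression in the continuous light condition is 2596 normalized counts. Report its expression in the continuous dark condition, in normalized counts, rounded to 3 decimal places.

Fold change = 2^(2.75) = 6.7272
continuous dark expression = 2596 × 6.7272 = 17463.737

17463.737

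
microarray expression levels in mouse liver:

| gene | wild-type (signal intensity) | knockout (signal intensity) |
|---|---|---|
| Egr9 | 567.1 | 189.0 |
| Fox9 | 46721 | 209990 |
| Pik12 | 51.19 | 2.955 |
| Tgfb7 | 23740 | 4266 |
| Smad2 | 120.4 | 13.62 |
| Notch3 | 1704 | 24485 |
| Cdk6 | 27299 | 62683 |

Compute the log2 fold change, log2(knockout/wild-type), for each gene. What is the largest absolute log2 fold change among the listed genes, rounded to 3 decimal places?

log2(189.0/567.1) = -1.585  (Egr9)
log2(209990/46721) = 2.168  (Fox9)
log2(2.955/51.19) = -4.115  (Pik12)
log2(4266/23740) = -2.476  (Tgfb7)
log2(13.62/120.4) = -3.144  (Smad2)
log2(24485/1704) = 3.845  (Notch3)
log2(62683/27299) = 1.199  (Cdk6)
The largest magnitude belongs to Pik12.

4.115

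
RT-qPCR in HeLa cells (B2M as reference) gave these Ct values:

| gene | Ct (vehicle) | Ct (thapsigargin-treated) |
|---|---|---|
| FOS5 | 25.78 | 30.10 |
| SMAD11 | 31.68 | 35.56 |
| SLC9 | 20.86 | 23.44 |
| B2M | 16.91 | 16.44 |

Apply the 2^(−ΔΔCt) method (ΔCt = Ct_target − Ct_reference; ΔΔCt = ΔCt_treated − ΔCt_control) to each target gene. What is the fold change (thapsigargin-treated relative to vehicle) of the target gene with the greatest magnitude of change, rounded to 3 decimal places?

FOS5: ΔΔCt = (30.10−16.44) − (25.78−16.91) = 13.66 − 8.87 = 4.79; fold change = 2^-4.79 = 0.036
SMAD11: ΔΔCt = (35.56−16.44) − (31.68−16.91) = 19.12 − 14.77 = 4.35; fold change = 2^-4.35 = 0.049
SLC9: ΔΔCt = (23.44−16.44) − (20.86−16.91) = 7.00 − 3.95 = 3.05; fold change = 2^-3.05 = 0.121
FOS5 has the largest |ΔΔCt| = 4.79.

0.036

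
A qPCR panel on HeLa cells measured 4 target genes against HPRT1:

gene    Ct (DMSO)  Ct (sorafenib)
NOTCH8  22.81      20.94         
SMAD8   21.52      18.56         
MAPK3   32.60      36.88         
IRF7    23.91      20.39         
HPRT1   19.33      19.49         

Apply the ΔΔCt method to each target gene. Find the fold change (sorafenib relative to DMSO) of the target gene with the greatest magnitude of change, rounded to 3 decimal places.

0.058

NOTCH8: ΔΔCt = (20.94−19.49) − (22.81−19.33) = 1.45 − 3.48 = -2.03; fold change = 2^2.03 = 4.084
SMAD8: ΔΔCt = (18.56−19.49) − (21.52−19.33) = -0.93 − 2.19 = -3.12; fold change = 2^3.12 = 8.694
MAPK3: ΔΔCt = (36.88−19.49) − (32.60−19.33) = 17.39 − 13.27 = 4.12; fold change = 2^-4.12 = 0.058
IRF7: ΔΔCt = (20.39−19.49) − (23.91−19.33) = 0.90 − 4.58 = -3.68; fold change = 2^3.68 = 12.817
MAPK3 has the largest |ΔΔCt| = 4.12.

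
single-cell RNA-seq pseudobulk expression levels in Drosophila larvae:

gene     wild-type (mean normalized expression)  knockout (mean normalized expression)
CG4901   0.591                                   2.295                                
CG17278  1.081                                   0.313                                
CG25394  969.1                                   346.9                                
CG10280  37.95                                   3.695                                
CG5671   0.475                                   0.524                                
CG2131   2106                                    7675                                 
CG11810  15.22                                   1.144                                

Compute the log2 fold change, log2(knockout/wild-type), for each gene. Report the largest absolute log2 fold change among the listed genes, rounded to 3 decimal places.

3.734

log2(2.295/0.591) = 1.957  (CG4901)
log2(0.313/1.081) = -1.788  (CG17278)
log2(346.9/969.1) = -1.482  (CG25394)
log2(3.695/37.95) = -3.360  (CG10280)
log2(0.524/0.475) = 0.142  (CG5671)
log2(7675/2106) = 1.866  (CG2131)
log2(1.144/15.22) = -3.734  (CG11810)
The largest magnitude belongs to CG11810.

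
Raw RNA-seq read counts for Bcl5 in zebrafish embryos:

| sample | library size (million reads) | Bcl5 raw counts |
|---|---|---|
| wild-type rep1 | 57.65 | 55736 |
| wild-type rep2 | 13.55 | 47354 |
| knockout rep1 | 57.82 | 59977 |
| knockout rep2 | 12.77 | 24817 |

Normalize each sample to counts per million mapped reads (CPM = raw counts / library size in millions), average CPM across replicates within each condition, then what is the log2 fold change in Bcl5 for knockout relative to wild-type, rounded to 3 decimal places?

CPM(wild-type rep1) = 55736 / 57.65 = 966.7997
CPM(wild-type rep2) = 47354 / 13.55 = 3494.7601
CPM(knockout rep1) = 59977 / 57.82 = 1037.3054
CPM(knockout rep2) = 24817 / 12.77 = 1943.3829
mean CPM(wild-type) = 2230.7799; mean CPM(knockout) = 1490.3442
Fold change = 1490.3442 / 2230.7799 = 0.66808
log2(0.66808) = -0.5819

-0.582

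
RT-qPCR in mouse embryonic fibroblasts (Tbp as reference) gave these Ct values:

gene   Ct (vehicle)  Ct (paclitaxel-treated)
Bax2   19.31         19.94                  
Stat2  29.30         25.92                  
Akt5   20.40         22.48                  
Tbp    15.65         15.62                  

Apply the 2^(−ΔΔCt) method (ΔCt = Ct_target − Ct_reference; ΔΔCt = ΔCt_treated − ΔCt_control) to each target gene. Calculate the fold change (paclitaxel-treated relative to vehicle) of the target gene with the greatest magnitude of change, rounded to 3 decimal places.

Bax2: ΔΔCt = (19.94−15.62) − (19.31−15.65) = 4.32 − 3.66 = 0.66; fold change = 2^-0.66 = 0.633
Stat2: ΔΔCt = (25.92−15.62) − (29.30−15.65) = 10.30 − 13.65 = -3.35; fold change = 2^3.35 = 10.196
Akt5: ΔΔCt = (22.48−15.62) − (20.40−15.65) = 6.86 − 4.75 = 2.11; fold change = 2^-2.11 = 0.232
Stat2 has the largest |ΔΔCt| = 3.35.

10.196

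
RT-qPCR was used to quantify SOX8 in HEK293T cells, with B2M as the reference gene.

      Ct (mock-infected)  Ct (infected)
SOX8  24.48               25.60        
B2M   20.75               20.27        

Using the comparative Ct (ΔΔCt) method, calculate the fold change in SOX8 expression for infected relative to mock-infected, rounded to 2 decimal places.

0.33

ΔCt(mock-infected) = 24.480 − 20.750 = 3.730
ΔCt(infected) = 25.600 − 20.270 = 5.330
ΔΔCt = 5.330 − 3.730 = 1.600
Fold change = 2^(−1.600) = 0.330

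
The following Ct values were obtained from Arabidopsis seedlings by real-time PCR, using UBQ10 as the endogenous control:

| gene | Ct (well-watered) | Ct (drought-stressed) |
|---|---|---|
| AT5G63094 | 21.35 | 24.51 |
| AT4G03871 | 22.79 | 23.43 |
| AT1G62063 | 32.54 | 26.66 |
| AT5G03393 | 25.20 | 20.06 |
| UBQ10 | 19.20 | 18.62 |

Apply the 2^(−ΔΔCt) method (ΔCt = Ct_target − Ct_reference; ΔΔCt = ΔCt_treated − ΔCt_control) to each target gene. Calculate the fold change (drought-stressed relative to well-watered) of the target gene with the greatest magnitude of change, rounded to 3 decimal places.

AT5G63094: ΔΔCt = (24.51−18.62) − (21.35−19.20) = 5.89 − 2.15 = 3.74; fold change = 2^-3.74 = 0.075
AT4G03871: ΔΔCt = (23.43−18.62) − (22.79−19.20) = 4.81 − 3.59 = 1.22; fold change = 2^-1.22 = 0.429
AT1G62063: ΔΔCt = (26.66−18.62) − (32.54−19.20) = 8.04 − 13.34 = -5.30; fold change = 2^5.30 = 39.397
AT5G03393: ΔΔCt = (20.06−18.62) − (25.20−19.20) = 1.44 − 6.00 = -4.56; fold change = 2^4.56 = 23.588
AT1G62063 has the largest |ΔΔCt| = 5.30.

39.397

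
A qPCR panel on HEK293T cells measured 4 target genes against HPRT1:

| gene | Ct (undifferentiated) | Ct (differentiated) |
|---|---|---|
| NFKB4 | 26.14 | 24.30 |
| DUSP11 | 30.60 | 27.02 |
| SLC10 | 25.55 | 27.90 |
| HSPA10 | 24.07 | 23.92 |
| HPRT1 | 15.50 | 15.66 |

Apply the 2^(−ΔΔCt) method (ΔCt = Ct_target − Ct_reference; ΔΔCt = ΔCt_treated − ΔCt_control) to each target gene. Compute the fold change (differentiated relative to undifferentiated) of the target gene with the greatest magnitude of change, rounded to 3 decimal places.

NFKB4: ΔΔCt = (24.30−15.66) − (26.14−15.50) = 8.64 − 10.64 = -2.00; fold change = 2^2.00 = 4.000
DUSP11: ΔΔCt = (27.02−15.66) − (30.60−15.50) = 11.36 − 15.10 = -3.74; fold change = 2^3.74 = 13.361
SLC10: ΔΔCt = (27.90−15.66) − (25.55−15.50) = 12.24 − 10.05 = 2.19; fold change = 2^-2.19 = 0.219
HSPA10: ΔΔCt = (23.92−15.66) − (24.07−15.50) = 8.26 − 8.57 = -0.31; fold change = 2^0.31 = 1.240
DUSP11 has the largest |ΔΔCt| = 3.74.

13.361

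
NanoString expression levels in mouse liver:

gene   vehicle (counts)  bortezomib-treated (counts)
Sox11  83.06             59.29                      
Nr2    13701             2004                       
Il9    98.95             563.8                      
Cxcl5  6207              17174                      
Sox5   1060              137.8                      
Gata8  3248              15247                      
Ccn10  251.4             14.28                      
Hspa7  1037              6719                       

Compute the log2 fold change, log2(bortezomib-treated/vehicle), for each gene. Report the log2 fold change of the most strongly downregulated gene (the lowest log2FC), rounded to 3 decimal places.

log2(59.29/83.06) = -0.486  (Sox11)
log2(2004/13701) = -2.773  (Nr2)
log2(563.8/98.95) = 2.510  (Il9)
log2(17174/6207) = 1.468  (Cxcl5)
log2(137.8/1060) = -2.943  (Sox5)
log2(15247/3248) = 2.231  (Gata8)
log2(14.28/251.4) = -4.138  (Ccn10)
log2(6719/1037) = 2.696  (Hspa7)
Ccn10 is most strongly downregulated.

-4.138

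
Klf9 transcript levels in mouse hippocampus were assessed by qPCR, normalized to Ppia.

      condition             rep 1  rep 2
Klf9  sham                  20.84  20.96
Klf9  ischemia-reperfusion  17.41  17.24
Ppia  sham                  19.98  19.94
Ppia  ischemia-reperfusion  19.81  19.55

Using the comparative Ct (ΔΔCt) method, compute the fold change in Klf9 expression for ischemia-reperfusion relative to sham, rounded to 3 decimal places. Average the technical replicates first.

9.815

Mean Ct: Klf9 sham 20.900; Klf9 ischemia-reperfusion 17.325; Ppia sham 19.960; Ppia ischemia-reperfusion 19.680
ΔCt(sham) = 20.900 − 19.960 = 0.940
ΔCt(ischemia-reperfusion) = 17.325 − 19.680 = -2.355
ΔΔCt = -2.355 − 0.940 = -3.295
Fold change = 2^(−(-3.295)) = 2^3.295 = 9.8151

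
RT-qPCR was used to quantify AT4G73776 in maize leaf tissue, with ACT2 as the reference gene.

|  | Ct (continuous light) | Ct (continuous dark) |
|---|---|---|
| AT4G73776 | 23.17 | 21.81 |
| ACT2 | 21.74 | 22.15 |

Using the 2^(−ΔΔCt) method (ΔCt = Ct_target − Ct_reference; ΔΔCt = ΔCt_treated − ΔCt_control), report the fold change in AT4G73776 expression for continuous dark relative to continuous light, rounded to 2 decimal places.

3.41

ΔCt(continuous light) = 23.170 − 21.740 = 1.430
ΔCt(continuous dark) = 21.810 − 22.150 = -0.340
ΔΔCt = -0.340 − 1.430 = -1.770
Fold change = 2^(−(-1.770)) = 2^1.770 = 3.411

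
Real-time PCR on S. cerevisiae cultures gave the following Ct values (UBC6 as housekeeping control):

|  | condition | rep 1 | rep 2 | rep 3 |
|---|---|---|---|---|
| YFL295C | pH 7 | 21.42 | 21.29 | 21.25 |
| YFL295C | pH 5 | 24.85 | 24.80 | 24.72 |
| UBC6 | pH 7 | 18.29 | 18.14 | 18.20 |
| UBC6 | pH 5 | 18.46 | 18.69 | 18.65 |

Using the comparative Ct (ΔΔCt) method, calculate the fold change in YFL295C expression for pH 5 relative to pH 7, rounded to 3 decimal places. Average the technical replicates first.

Mean Ct: YFL295C pH 7 21.320; YFL295C pH 5 24.790; UBC6 pH 7 18.210; UBC6 pH 5 18.600
ΔCt(pH 7) = 21.320 − 18.210 = 3.110
ΔCt(pH 5) = 24.790 − 18.600 = 6.190
ΔΔCt = 6.190 − 3.110 = 3.080
Fold change = 2^(−3.080) = 0.1183

0.118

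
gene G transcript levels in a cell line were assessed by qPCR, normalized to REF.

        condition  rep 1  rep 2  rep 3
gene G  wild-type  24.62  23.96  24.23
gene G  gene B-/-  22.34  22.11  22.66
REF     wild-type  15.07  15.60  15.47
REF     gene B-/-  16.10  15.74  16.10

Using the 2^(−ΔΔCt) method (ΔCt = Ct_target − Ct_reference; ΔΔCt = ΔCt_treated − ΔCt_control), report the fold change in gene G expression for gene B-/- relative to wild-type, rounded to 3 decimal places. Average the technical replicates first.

5.657

Mean Ct: gene G wild-type 24.270; gene G gene B-/- 22.370; REF wild-type 15.380; REF gene B-/- 15.980
ΔCt(wild-type) = 24.270 − 15.380 = 8.890
ΔCt(gene B-/-) = 22.370 − 15.980 = 6.390
ΔΔCt = 6.390 − 8.890 = -2.500
Fold change = 2^(−(-2.500)) = 2^2.500 = 5.6569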